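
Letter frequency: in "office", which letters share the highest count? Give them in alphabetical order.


Word: "office"
Letter counts:
  'c': 1
  'e': 1
  'f': 2
  'i': 1
  'o': 1
Maximum count = 2
Most frequent = 'f' (2 times each)


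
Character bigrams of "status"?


Word: "status" (length 6)
Number of bigrams = 6 - 2 + 1 = 5
  Position 0: "st"
  Position 1: "ta"
  Position 2: "at"
  Position 3: "tu"
  Position 4: "us"
Bigrams = "st", "ta", "at", "tu", "us"


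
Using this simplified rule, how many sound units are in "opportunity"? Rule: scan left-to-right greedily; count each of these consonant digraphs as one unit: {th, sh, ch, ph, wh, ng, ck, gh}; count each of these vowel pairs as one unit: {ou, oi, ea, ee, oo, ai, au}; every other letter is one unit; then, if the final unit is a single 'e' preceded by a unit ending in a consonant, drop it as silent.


Word: "opportunity" (11 letters)
Left-to-right scan:
  (1) 'o' (letter)
  (2) 'p' (letter)
  (3) 'p' (letter)
  (4) 'o' (letter)
  (5) 'r' (letter)
  (6) 't' (letter)
  (7) 'u' (letter)
  (8) 'n' (letter)
  (9) 'i' (letter)
  (10) 't' (letter)
  (11) 'y' (letter)
Units from scan: 11
Sound units = 11 units


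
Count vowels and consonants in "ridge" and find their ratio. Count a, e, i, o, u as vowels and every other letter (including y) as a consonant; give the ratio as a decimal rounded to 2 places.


Word: "ridge"
Vowels (a,e,i,o,u): 2
Consonants: 3
Ratio = 2/3
= 0.67


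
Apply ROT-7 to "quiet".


Word: "quiet"
Shift: 7
Each letter → (letter + shift) mod 26:
  'q' (16) + 7 = 23 → 'x'
  'u' (20) + 7 = 1 → 'b'
  'i' (8) + 7 = 15 → 'p'
  'e' (4) + 7 = 11 → 'l'
  't' (19) + 7 = 0 → 'a'
Result = "xbpla"


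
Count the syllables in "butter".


Word: "butter"
Syllable breakdown: but · ter
Counting: 2 parts
= 2 syllables


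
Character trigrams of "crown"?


Word: "crown" (length 5)
Number of trigrams = 5 - 3 + 1 = 3
  Position 0: "cro"
  Position 1: "row"
  Position 2: "own"
Trigrams = "cro", "row", "own"


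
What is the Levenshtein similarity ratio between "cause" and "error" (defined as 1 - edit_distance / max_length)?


Word 1: "cause" (length 5)
Word 2: "error" (length 5)
One optimal edit sequence:
  1. substitute 'c' -> 'e'  (+1)
  2. substitute 'a' -> 'r'  (+1)
  3. substitute 'u' -> 'r'  (+1)
  4. substitute 's' -> 'o'  (+1)
  5. substitute 'e' -> 'r'  (+1)
Edit distance = 5
Max length = max(5, 5) = 5
Similarity = 1 - 5/5
= 0.0000


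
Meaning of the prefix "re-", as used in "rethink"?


Prefix: re-
As in: rethink -> re- + think
Meaning = again


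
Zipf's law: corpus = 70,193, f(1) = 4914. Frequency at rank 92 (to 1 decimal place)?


Zipf's law: f(r) = f(1) / r
f(1) = 4914
f(92) = 4914 / 92
= 53.4 occurrences


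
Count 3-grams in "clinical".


Word: "clinical" (length 8)
Number of 3-grams = length - 3 + 1 = 8 - 3 + 1
= 6


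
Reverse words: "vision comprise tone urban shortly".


Original: "vision comprise tone urban shortly"
Words (1..n): vision | comprise | tone | urban | shortly
Reversed (n..1): shortly | urban | tone | comprise | vision
Result = "shortly urban tone comprise vision"


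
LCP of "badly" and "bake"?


Word 1: "badly"
Word 2: "bake"
Comparing from start:
  Pos 0: 'b' == 'b'
  Pos 1: 'a' == 'a'
  Pos 2: 'd' != 'k' (stop)
LCP = "ba" (length 2)


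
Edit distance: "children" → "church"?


Word 1: "children" (length 8)
Word 2: "church" (length 6)
One optimal edit sequence (insert/delete/substitute each cost 1):
  1. keep 'c'
  2. keep 'h'
  3. delete 'i'  (+1)
  4. delete 'l'  (+1)
  5. substitute 'd' -> 'u'  (+1)
  6. keep 'r'
  7. substitute 'e' -> 'c'  (+1)
  8. substitute 'n' -> 'h'  (+1)
Total edit operations: 5
Edit distance = 5


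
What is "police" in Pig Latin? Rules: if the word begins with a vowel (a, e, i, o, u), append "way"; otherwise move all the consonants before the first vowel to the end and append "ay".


Word: "police"
Starts with consonant(s) → move to end, add 'ay'
Consonant cluster: "p"
Pig Latin = "olicepay"


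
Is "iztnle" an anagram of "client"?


Word 1: "client" → sorted: ceilnt
Word 2: "iztnle" → sorted: eilntz
Same letters? ceilnt != eilntz
Anagram = No


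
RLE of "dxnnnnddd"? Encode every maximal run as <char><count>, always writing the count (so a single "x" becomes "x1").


String: "dxnnnnddd"
Scanning for consecutive runs:
  'd' x 1
  'x' x 1
  'n' x 4
  'd' x 3
RLE = "d1x1n4d3"


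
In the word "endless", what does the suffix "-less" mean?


Suffix: -less
Example: endless = end + -less
Meaning = without


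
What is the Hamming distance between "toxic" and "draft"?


Comparing character by character (same length = 5):
  Pos 0: 't' vs 'd' !=
  Pos 1: 'o' vs 'r' !=
  Pos 2: 'x' vs 'a' !=
  Pos 3: 'i' vs 'f' !=
  Pos 4: 'c' vs 't' !=
Hamming distance = 5


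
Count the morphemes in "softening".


Word: "softening"
Morphemes: soft + -en + -ing
Each morpheme carries meaning
= 3 morphemes


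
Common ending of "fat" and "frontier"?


Word 1: "fat"
Word 2: "frontier"
Comparing from end:
  Pos -1: 't' != 'r' (stop)
LCS = "" (length 0)


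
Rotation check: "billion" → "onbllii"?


Word: "billion", Candidate: "onbllii"
Method: check if candidate is substring of word+word
"billionbillion" contains "onbllii"? No
Is rotation = No


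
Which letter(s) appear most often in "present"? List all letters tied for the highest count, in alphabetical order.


Word: "present"
Letter counts:
  'e': 2
  'n': 1
  'p': 1
  'r': 1
  's': 1
  't': 1
Maximum count = 2
Most frequent = 'e' (2 times each)


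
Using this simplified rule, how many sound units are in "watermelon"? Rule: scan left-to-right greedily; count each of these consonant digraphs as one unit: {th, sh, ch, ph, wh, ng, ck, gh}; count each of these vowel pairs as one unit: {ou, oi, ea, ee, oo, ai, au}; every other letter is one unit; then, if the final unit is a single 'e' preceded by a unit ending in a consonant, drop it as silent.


Word: "watermelon" (10 letters)
Left-to-right scan:
  1. 'w' (letter)
  2. 'a' (letter)
  3. 't' (letter)
  4. 'e' (letter)
  5. 'r' (letter)
  6. 'm' (letter)
  7. 'e' (letter)
  8. 'l' (letter)
  9. 'o' (letter)
  10. 'n' (letter)
Units from scan: 10
Sound units = 10 units


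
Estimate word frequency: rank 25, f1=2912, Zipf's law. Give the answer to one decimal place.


Zipf's law: f(r) = f(1) / r
f(1) = 2912
f(25) = 2912 / 25
= 116.5 occurrences


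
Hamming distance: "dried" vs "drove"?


Comparing character by character (same length = 5):
  Pos 0: 'd' vs 'd' =
  Pos 1: 'r' vs 'r' =
  Pos 2: 'i' vs 'o' !=
  Pos 3: 'e' vs 'v' !=
  Pos 4: 'd' vs 'e' !=
Hamming distance = 3


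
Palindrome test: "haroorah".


Word: "haroorah"
Reversed: "haroorah"
Forward == Backward? haroorah == haroorah
Palindrome = Yes


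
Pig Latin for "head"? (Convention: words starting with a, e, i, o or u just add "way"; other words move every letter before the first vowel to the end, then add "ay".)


Word: "head"
Starts with consonant(s) → move to end, add 'ay'
Consonant cluster: "h"
Pig Latin = "eadhay"


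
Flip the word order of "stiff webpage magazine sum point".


Original: "stiff webpage magazine sum point"
Words (1..n): stiff | webpage | magazine | sum | point
Reversed (n..1): point | sum | magazine | webpage | stiff
Result = "point sum magazine webpage stiff"


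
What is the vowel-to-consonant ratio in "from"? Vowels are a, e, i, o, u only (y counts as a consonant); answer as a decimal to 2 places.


Word: "from"
Vowels (a,e,i,o,u): 1
Consonants: 3
Ratio = 1/3
= 0.33


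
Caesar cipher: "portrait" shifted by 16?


Word: "portrait"
Shift: 16
Each letter → (letter + shift) mod 26:
  'p' (15) + 16 = 5 → 'f'
  'o' (14) + 16 = 4 → 'e'
  'r' (17) + 16 = 7 → 'h'
  't' (19) + 16 = 9 → 'j'
  'r' (17) + 16 = 7 → 'h'
  'a' (0) + 16 = 16 → 'q'
  'i' (8) + 16 = 24 → 'y'
  't' (19) + 16 = 9 → 'j'
Result = "fehjhqyj"


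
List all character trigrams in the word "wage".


Word: "wage" (length 4)
Number of trigrams = 4 - 3 + 1 = 2
  Position 0: "wag"
  Position 1: "age"
Trigrams = "wag", "age"


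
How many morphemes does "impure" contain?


Word: "impure"
Morphemes: im- | pure
Each morpheme carries meaning
= 2 morphemes


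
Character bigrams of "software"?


Word: "software" (length 8)
Number of bigrams = 8 - 2 + 1 = 7
  Position 0: "so"
  Position 1: "of"
  Position 2: "ft"
  Position 3: "tw"
  Position 4: "wa"
  Position 5: "ar"
  Position 6: "re"
Bigrams = "so", "of", "ft", "tw", "wa", "ar", "re"


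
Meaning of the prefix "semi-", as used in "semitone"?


Prefix: semi-
Example: semitone = semi- + tone
Meaning = half


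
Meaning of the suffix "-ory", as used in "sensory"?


Suffix: -ory
Example: sensory (sense + -ory, with a spelling change)
Meaning = relating to / place for


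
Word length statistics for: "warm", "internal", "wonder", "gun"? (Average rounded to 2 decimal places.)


Lengths: "warm"=4, "internal"=8, "wonder"=6, "gun"=3
Sum = 21, Count = 4
Average = 21/4 = 5.25
= avg=5.25, min=3, max=8


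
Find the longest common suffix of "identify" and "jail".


Word 1: "identify"
Word 2: "jail"
Comparing from end:
  Pos -1: 'y' != 'l' (stop)
LCS = "" (length 0)


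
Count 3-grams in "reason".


Word: "reason" (length 6)
Number of 3-grams = length - 3 + 1 = 6 - 3 + 1
= 4


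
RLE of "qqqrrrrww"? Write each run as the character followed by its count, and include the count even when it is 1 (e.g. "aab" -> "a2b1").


String: "qqqrrrrww"
Scanning for consecutive runs:
  'q' x 3
  'r' x 4
  'w' x 2
RLE = "q3r4w2"


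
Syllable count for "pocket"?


Word: "pocket"
Syllable breakdown: pock-et
Counting: 2 parts
= 2 syllables


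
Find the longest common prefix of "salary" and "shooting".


Word 1: "salary"
Word 2: "shooting"
Comparing from start:
  Pos 0: 's' == 's'
  Pos 1: 'a' != 'h' (stop)
LCP = "s" (length 1)


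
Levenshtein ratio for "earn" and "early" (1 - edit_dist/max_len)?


Word 1: "earn" (length 4)
Word 2: "early" (length 5)
One optimal edit sequence:
  1. keep 'e'
  2. keep 'a'
  3. keep 'r'
  4. insert 'l'  (+1)
  5. substitute 'n' -> 'y'  (+1)
Edit distance = 2
Max length = max(4, 5) = 5
Similarity = 1 - 2/5
= 0.6000


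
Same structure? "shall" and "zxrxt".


Pattern of "shall": [0, 1, 2, 3, 3]
Pattern of "zxrxt": [0, 1, 2, 1, 3]
Patterns do not match
Same pattern = No


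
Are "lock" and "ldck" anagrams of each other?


Word 1: "lock" → sorted: cklo
Word 2: "ldck" → sorted: cdkl
Same letters? cklo != cdkl
Anagram = No


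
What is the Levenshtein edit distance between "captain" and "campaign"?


Word 1: "captain" (length 7)
Word 2: "campaign" (length 8)
One optimal edit sequence (insert/delete/substitute each cost 1):
  1. keep 'c'
  2. keep 'a'
  3. substitute 'p' -> 'm'  (+1)
  4. substitute 't' -> 'p'  (+1)
  5. keep 'a'
  6. keep 'i'
  7. insert 'g'  (+1)
  8. keep 'n'
Total edit operations: 3
Edit distance = 3


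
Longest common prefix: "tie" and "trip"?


Word 1: "tie"
Word 2: "trip"
Comparing from start:
  Pos 0: 't' == 't'
  Pos 1: 'i' != 'r' (stop)
LCP = "t" (length 1)


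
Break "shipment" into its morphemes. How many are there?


Word: "shipment"
Morphemes: ship + -ment
Each morpheme carries meaning
= 2 morphemes


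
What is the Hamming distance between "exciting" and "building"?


Comparing character by character (same length = 8):
  Pos 0: 'e' vs 'b' !=
  Pos 1: 'x' vs 'u' !=
  Pos 2: 'c' vs 'i' !=
  Pos 3: 'i' vs 'l' !=
  Pos 4: 't' vs 'd' !=
  Pos 5: 'i' vs 'i' =
  Pos 6: 'n' vs 'n' =
  Pos 7: 'g' vs 'g' =
Hamming distance = 5


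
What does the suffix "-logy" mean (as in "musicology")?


Suffix: -logy
As in: musicology -> music + -logy, with a spelling change
Meaning = study of


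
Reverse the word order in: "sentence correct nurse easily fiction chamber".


Original: "sentence correct nurse easily fiction chamber"
Words (1..n): sentence | correct | nurse | easily | fiction | chamber
Reversed (n..1): chamber | fiction | easily | nurse | correct | sentence
Result = "chamber fiction easily nurse correct sentence"


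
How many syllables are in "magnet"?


Word: "magnet"
Syllable breakdown: mag | net
Counting: 2 parts
= 2 syllables


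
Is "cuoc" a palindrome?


Word: "cuoc"
Reversed: "couc"
Forward == Backward? cuoc != couc
Palindrome = No


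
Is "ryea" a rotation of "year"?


Word: "year", Candidate: "ryea"
Method: check if candidate is substring of word+word
"yearyear" contains "ryea"? Yes
Is rotation = Yes


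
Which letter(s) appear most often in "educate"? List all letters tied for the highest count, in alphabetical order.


Word: "educate"
Letter counts:
  'a': 1
  'c': 1
  'd': 1
  'e': 2
  't': 1
  'u': 1
Maximum count = 2
Most frequent = 'e' (2 times each)


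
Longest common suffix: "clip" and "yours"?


Word 1: "clip"
Word 2: "yours"
Comparing from end:
  Pos -1: 'p' != 's' (stop)
LCS = "" (length 0)


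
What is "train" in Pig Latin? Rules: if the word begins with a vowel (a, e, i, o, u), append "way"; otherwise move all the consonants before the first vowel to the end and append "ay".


Word: "train"
Starts with consonant(s) → move to end, add 'ay'
Consonant cluster: "tr"
Pig Latin = "aintray"


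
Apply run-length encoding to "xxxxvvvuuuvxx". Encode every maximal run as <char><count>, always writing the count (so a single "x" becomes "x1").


String: "xxxxvvvuuuvxx"
Scanning for consecutive runs:
  'x' x 4
  'v' x 3
  'u' x 3
  'v' x 1
  'x' x 2
RLE = "x4v3u3v1x2"


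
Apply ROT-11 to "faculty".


Word: "faculty"
Shift: 11
Each letter → (letter + shift) mod 26:
  'f' (5) + 11 = 16 → 'q'
  'a' (0) + 11 = 11 → 'l'
  'c' (2) + 11 = 13 → 'n'
  'u' (20) + 11 = 5 → 'f'
  'l' (11) + 11 = 22 → 'w'
  't' (19) + 11 = 4 → 'e'
  'y' (24) + 11 = 9 → 'j'
Result = "qlnfwej"


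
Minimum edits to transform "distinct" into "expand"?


Word 1: "distinct" (length 8)
Word 2: "expand" (length 6)
One optimal edit sequence (insert/delete/substitute each cost 1):
  1. delete 'd'  (+1)
  2. substitute 'i' -> 'e'  (+1)
  3. substitute 's' -> 'x'  (+1)
  4. substitute 't' -> 'p'  (+1)
  5. substitute 'i' -> 'a'  (+1)
  6. keep 'n'
  7. delete 'c'  (+1)
  8. substitute 't' -> 'd'  (+1)
Total edit operations: 7
Edit distance = 7


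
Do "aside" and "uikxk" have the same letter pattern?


Pattern of "aside": [0, 1, 2, 3, 4]
Pattern of "uikxk": [0, 1, 2, 3, 2]
Patterns do not match
Same pattern = No


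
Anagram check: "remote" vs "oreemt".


Word 1: "remote" → sorted: eemort
Word 2: "oreemt" → sorted: eemort
Same letters? eemort == eemort
Anagram = Yes


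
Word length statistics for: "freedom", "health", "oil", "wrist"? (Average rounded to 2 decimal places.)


Lengths: "freedom"=7, "health"=6, "oil"=3, "wrist"=5
Sum = 21, Count = 4
Average = 21/4 = 5.25
= avg=5.25, min=3, max=7


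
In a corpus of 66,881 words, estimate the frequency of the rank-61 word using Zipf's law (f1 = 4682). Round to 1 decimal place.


Zipf's law: f(r) = f(1) / r
f(1) = 4682
f(61) = 4682 / 61
= 76.8 occurrences


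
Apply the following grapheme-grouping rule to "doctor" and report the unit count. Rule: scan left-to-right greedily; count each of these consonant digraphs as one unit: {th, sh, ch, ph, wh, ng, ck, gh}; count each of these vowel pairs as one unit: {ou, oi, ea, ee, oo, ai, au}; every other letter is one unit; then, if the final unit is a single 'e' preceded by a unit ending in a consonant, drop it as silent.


Word: "doctor" (6 letters)
Left-to-right scan:
  [1] 'd' (letter)
  [2] 'o' (letter)
  [3] 'c' (letter)
  [4] 't' (letter)
  [5] 'o' (letter)
  [6] 'r' (letter)
Units from scan: 6
Sound units = 6 units


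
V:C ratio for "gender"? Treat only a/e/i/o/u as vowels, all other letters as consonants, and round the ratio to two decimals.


Word: "gender"
Vowels (a,e,i,o,u): 2
Consonants: 4
Ratio = 2/4
= 0.50


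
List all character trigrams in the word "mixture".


Word: "mixture" (length 7)
Number of trigrams = 7 - 3 + 1 = 5
  Position 0: "mix"
  Position 1: "ixt"
  Position 2: "xtu"
  Position 3: "tur"
  Position 4: "ure"
Trigrams = "mix", "ixt", "xtu", "tur", "ure"


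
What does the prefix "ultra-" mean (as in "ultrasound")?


Prefix: ultra-
As in: ultrasound -> ultra- + sound
Meaning = beyond


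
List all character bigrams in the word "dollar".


Word: "dollar" (length 6)
Number of bigrams = 6 - 2 + 1 = 5
  Position 0: "do"
  Position 1: "ol"
  Position 2: "ll"
  Position 3: "la"
  Position 4: "ar"
Bigrams = "do", "ol", "ll", "la", "ar"


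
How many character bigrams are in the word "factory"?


Word: "factory" (length 7)
Number of 2-grams = length - 2 + 1 = 7 - 2 + 1
= 6


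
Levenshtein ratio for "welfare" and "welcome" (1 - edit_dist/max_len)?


Word 1: "welfare" (length 7)
Word 2: "welcome" (length 7)
One optimal edit sequence:
  1. keep 'w'
  2. keep 'e'
  3. keep 'l'
  4. substitute 'f' -> 'c'  (+1)
  5. substitute 'a' -> 'o'  (+1)
  6. substitute 'r' -> 'm'  (+1)
  7. keep 'e'
Edit distance = 3
Max length = max(7, 7) = 7
Similarity = 1 - 3/7
= 0.5714


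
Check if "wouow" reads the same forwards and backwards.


Word: "wouow"
Reversed: "wouow"
Forward == Backward? wouow == wouow
Palindrome = Yes


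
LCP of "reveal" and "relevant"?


Word 1: "reveal"
Word 2: "relevant"
Comparing from start:
  Pos 0: 'r' == 'r'
  Pos 1: 'e' == 'e'
  Pos 2: 'v' != 'l' (stop)
LCP = "re" (length 2)


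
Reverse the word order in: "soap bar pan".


Original: "soap bar pan"
Words (1..n): soap | bar | pan
Reversed (n..1): pan | bar | soap
Result = "pan bar soap"


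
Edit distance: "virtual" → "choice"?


Word 1: "virtual" (length 7)
Word 2: "choice" (length 6)
One optimal edit sequence (insert/delete/substitute each cost 1):
  1. delete 'v'  (+1)
  2. substitute 'i' -> 'c'  (+1)
  3. substitute 'r' -> 'h'  (+1)
  4. substitute 't' -> 'o'  (+1)
  5. substitute 'u' -> 'i'  (+1)
  6. substitute 'a' -> 'c'  (+1)
  7. substitute 'l' -> 'e'  (+1)
Total edit operations: 7
Edit distance = 7


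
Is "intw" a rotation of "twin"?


Word: "twin", Candidate: "intw"
Method: check if candidate is substring of word+word
"twintwin" contains "intw"? Yes
Is rotation = Yes


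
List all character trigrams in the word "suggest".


Word: "suggest" (length 7)
Number of trigrams = 7 - 3 + 1 = 5
  Position 0: "sug"
  Position 1: "ugg"
  Position 2: "gge"
  Position 3: "ges"
  Position 4: "est"
Trigrams = "sug", "ugg", "gge", "ges", "est"


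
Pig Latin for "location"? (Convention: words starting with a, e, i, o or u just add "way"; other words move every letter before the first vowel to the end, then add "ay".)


Word: "location"
Starts with consonant(s) → move to end, add 'ay'
Consonant cluster: "l"
Pig Latin = "ocationlay"


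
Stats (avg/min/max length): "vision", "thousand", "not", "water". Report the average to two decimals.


Lengths: "vision"=6, "thousand"=8, "not"=3, "water"=5
Sum = 22, Count = 4
Average = 22/4 = 5.50
= avg=5.50, min=3, max=8


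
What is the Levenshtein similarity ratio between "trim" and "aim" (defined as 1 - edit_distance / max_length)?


Word 1: "trim" (length 4)
Word 2: "aim" (length 3)
One optimal edit sequence:
  1. delete 't'  (+1)
  2. substitute 'r' -> 'a'  (+1)
  3. keep 'i'
  4. keep 'm'
Edit distance = 2
Max length = max(4, 3) = 4
Similarity = 1 - 2/4
= 0.5000


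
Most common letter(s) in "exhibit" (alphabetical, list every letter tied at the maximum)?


Word: "exhibit"
Letter counts:
  'b': 1
  'e': 1
  'h': 1
  'i': 2
  't': 1
  'x': 1
Maximum count = 2
Most frequent = 'i' (2 times each)


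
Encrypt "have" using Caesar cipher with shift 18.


Word: "have"
Shift: 18
Each letter → (letter + shift) mod 26:
  'h' (7) + 18 = 25 → 'z'
  'a' (0) + 18 = 18 → 's'
  'v' (21) + 18 = 13 → 'n'
  'e' (4) + 18 = 22 → 'w'
Result = "zsnw"


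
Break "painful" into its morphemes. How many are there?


Word: "painful"
Morphemes: pain + -ful
Each morpheme carries meaning
= 2 morphemes


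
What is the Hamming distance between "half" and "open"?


Comparing character by character (same length = 4):
  Pos 0: 'h' vs 'o' !=
  Pos 1: 'a' vs 'p' !=
  Pos 2: 'l' vs 'e' !=
  Pos 3: 'f' vs 'n' !=
Hamming distance = 4


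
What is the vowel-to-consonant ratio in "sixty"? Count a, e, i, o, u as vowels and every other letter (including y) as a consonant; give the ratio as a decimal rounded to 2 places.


Word: "sixty"
Vowels (a,e,i,o,u): 1
Consonants: 4
Ratio = 1/4
= 0.25


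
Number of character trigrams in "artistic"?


Word: "artistic" (length 8)
Number of 3-grams = length - 3 + 1 = 8 - 3 + 1
= 6


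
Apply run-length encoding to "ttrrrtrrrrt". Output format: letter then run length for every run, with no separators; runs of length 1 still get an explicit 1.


String: "ttrrrtrrrrt"
Scanning for consecutive runs:
  't' x 2
  'r' x 3
  't' x 1
  'r' x 4
  't' x 1
RLE = "t2r3t1r4t1"


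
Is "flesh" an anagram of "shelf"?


Word 1: "shelf" → sorted: efhls
Word 2: "flesh" → sorted: efhls
Same letters? efhls == efhls
Anagram = Yes


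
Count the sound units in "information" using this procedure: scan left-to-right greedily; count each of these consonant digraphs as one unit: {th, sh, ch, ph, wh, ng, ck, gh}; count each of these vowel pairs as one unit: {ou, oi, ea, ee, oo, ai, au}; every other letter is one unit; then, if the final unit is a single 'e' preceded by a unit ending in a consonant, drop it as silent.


Word: "information" (11 letters)
Left-to-right scan:
  [1] 'i' (letter)
  [2] 'n' (letter)
  [3] 'f' (letter)
  [4] 'o' (letter)
  [5] 'r' (letter)
  [6] 'm' (letter)
  [7] 'a' (letter)
  [8] 't' (letter)
  [9] 'i' (letter)
  [10] 'o' (letter)
  [11] 'n' (letter)
Units from scan: 11
Sound units = 11 units


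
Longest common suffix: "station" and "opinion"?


Word 1: "station"
Word 2: "opinion"
Comparing from end:
  Pos -1: 'n' == 'n'
  Pos -2: 'o' == 'o'
  Pos -3: 'i' == 'i'
  Pos -4: 't' != 'n' (stop)
LCS = "ion" (length 3)


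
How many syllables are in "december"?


Word: "december"
Syllable breakdown: de-cem-ber
Counting: 3 parts
= 3 syllables


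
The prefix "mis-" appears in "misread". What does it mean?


Prefix: mis-
As in: misread -> mis- + read
Meaning = wrongly


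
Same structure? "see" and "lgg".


Pattern of "see": [0, 1, 1]
Pattern of "lgg": [0, 1, 1]
Patterns match
Same pattern = Yes


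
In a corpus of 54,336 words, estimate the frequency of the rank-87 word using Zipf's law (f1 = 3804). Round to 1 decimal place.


Zipf's law: f(r) = f(1) / r
f(1) = 3804
f(87) = 3804 / 87
= 43.7 occurrences


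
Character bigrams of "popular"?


Word: "popular" (length 7)
Number of bigrams = 7 - 2 + 1 = 6
  Position 0: "po"
  Position 1: "op"
  Position 2: "pu"
  Position 3: "ul"
  Position 4: "la"
  Position 5: "ar"
Bigrams = "po", "op", "pu", "ul", "la", "ar"


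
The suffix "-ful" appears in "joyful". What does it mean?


Suffix: -ful
As in: joyful -> joy + -ful
Meaning = full of


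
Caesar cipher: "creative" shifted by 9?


Word: "creative"
Shift: 9
Each letter → (letter + shift) mod 26:
  'c' (2) + 9 = 11 → 'l'
  'r' (17) + 9 = 0 → 'a'
  'e' (4) + 9 = 13 → 'n'
  'a' (0) + 9 = 9 → 'j'
  't' (19) + 9 = 2 → 'c'
  'i' (8) + 9 = 17 → 'r'
  'v' (21) + 9 = 4 → 'e'
  'e' (4) + 9 = 13 → 'n'
Result = "lanjcren"


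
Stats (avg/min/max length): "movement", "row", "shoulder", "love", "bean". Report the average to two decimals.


Lengths: "movement"=8, "row"=3, "shoulder"=8, "love"=4, "bean"=4
Sum = 27, Count = 5
Average = 27/5 = 5.40
= avg=5.40, min=3, max=8


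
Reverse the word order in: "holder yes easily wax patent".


Original: "holder yes easily wax patent"
Words (1..n): holder | yes | easily | wax | patent
Reversed (n..1): patent | wax | easily | yes | holder
Result = "patent wax easily yes holder"


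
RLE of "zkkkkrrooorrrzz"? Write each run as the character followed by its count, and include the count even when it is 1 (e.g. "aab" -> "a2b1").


String: "zkkkkrrooorrrzz"
Scanning for consecutive runs:
  'z' x 1
  'k' x 4
  'r' x 2
  'o' x 3
  'r' x 3
  'z' x 2
RLE = "z1k4r2o3r3z2"


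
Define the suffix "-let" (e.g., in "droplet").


Suffix: -let
Example: droplet (drop + -let)
Meaning = small


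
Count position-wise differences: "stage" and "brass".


Comparing character by character (same length = 5):
  Pos 0: 's' vs 'b' !=
  Pos 1: 't' vs 'r' !=
  Pos 2: 'a' vs 'a' =
  Pos 3: 'g' vs 's' !=
  Pos 4: 'e' vs 's' !=
Hamming distance = 4


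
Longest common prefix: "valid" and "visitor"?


Word 1: "valid"
Word 2: "visitor"
Comparing from start:
  Pos 0: 'v' == 'v'
  Pos 1: 'a' != 'i' (stop)
LCP = "v" (length 1)


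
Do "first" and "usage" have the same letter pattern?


Pattern of "first": [0, 1, 2, 3, 4]
Pattern of "usage": [0, 1, 2, 3, 4]
Patterns match
Same pattern = Yes


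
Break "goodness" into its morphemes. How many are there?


Word: "goodness"
Morphemes: good | -ness
Each morpheme carries meaning
= 2 morphemes


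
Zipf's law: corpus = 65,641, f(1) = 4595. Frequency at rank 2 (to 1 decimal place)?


Zipf's law: f(r) = f(1) / r
f(1) = 4595
f(2) = 4595 / 2
= 2297.5 occurrences


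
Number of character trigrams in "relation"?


Word: "relation" (length 8)
Number of 3-grams = length - 3 + 1 = 8 - 3 + 1
= 6


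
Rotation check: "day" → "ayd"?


Word: "day", Candidate: "ayd"
Method: check if candidate is substring of word+word
"dayday" contains "ayd"? Yes
Is rotation = Yes


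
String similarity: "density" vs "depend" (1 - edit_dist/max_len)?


Word 1: "density" (length 7)
Word 2: "depend" (length 6)
One optimal edit sequence:
  1. keep 'd'
  2. keep 'e'
  3. delete 'n'  (+1)
  4. substitute 's' -> 'p'  (+1)
  5. substitute 'i' -> 'e'  (+1)
  6. substitute 't' -> 'n'  (+1)
  7. substitute 'y' -> 'd'  (+1)
Edit distance = 5
Max length = max(7, 6) = 7
Similarity = 1 - 5/7
= 0.2857


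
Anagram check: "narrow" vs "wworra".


Word 1: "narrow" → sorted: anorrw
Word 2: "wworra" → sorted: aorrww
Same letters? anorrw != aorrww
Anagram = No


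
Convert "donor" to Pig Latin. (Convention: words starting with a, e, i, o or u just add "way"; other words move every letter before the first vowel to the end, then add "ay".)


Word: "donor"
Starts with consonant(s) → move to end, add 'ay'
Consonant cluster: "d"
Pig Latin = "onorday"


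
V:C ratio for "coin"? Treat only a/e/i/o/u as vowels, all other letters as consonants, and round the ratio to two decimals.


Word: "coin"
Vowels (a,e,i,o,u): 2
Consonants: 2
Ratio = 2/2
= 1.00


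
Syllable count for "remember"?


Word: "remember"
Syllable breakdown: re | mem | ber
Counting: 3 parts
= 3 syllables


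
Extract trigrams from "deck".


Word: "deck" (length 4)
Number of trigrams = 4 - 3 + 1 = 2
  Position 0: "dec"
  Position 1: "eck"
Trigrams = "dec", "eck"


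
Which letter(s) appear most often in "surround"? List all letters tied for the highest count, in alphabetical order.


Word: "surround"
Letter counts:
  'd': 1
  'n': 1
  'o': 1
  'r': 2
  's': 1
  'u': 2
Maximum count = 2
Most frequent = 'r', 'u' (2 times each)


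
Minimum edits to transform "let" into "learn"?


Word 1: "let" (length 3)
Word 2: "learn" (length 5)
One optimal edit sequence (insert/delete/substitute each cost 1):
  1. keep 'l'
  2. keep 'e'
  3. insert 'a'  (+1)
  4. insert 'r'  (+1)
  5. substitute 't' -> 'n'  (+1)
Total edit operations: 3
Edit distance = 3


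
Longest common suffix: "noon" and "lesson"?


Word 1: "noon"
Word 2: "lesson"
Comparing from end:
  Pos -1: 'n' == 'n'
  Pos -2: 'o' == 'o'
  Pos -3: 'o' != 's' (stop)
LCS = "on" (length 2)


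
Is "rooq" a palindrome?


Word: "rooq"
Reversed: "qoor"
Forward == Backward? rooq != qoor
Palindrome = No


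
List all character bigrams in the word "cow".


Word: "cow" (length 3)
Number of bigrams = 3 - 2 + 1 = 2
  Position 0: "co"
  Position 1: "ow"
Bigrams = "co", "ow"


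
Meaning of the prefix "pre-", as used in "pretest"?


Prefix: pre-
As in: pretest -> pre- + test
Meaning = before


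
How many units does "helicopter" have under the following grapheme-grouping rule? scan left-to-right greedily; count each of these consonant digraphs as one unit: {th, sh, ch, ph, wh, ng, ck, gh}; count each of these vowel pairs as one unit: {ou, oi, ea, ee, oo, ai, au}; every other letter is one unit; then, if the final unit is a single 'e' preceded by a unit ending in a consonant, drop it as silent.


Word: "helicopter" (10 letters)
Left-to-right scan:
  (1) 'h' (letter)
  (2) 'e' (letter)
  (3) 'l' (letter)
  (4) 'i' (letter)
  (5) 'c' (letter)
  (6) 'o' (letter)
  (7) 'p' (letter)
  (8) 't' (letter)
  (9) 'e' (letter)
  (10) 'r' (letter)
Units from scan: 10
Sound units = 10 units


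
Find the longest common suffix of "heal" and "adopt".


Word 1: "heal"
Word 2: "adopt"
Comparing from end:
  Pos -1: 'l' != 't' (stop)
LCS = "" (length 0)


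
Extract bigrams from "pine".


Word: "pine" (length 4)
Number of bigrams = 4 - 2 + 1 = 3
  Position 0: "pi"
  Position 1: "in"
  Position 2: "ne"
Bigrams = "pi", "in", "ne"


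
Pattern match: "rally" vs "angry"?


Pattern of "rally": [0, 1, 2, 2, 3]
Pattern of "angry": [0, 1, 2, 3, 4]
Patterns do not match
Same pattern = No


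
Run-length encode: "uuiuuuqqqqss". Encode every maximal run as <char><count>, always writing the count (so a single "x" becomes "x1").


String: "uuiuuuqqqqss"
Scanning for consecutive runs:
  'u' x 2
  'i' x 1
  'u' x 3
  'q' x 4
  's' x 2
RLE = "u2i1u3q4s2"


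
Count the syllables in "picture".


Word: "picture"
Syllable breakdown: pic / ture
Counting: 2 parts
= 2 syllables


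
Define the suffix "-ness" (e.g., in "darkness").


Suffix: -ness
Example: darkness (dark + -ness)
Meaning = state of being


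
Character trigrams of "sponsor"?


Word: "sponsor" (length 7)
Number of trigrams = 7 - 3 + 1 = 5
  Position 0: "spo"
  Position 1: "pon"
  Position 2: "ons"
  Position 3: "nso"
  Position 4: "sor"
Trigrams = "spo", "pon", "ons", "nso", "sor"


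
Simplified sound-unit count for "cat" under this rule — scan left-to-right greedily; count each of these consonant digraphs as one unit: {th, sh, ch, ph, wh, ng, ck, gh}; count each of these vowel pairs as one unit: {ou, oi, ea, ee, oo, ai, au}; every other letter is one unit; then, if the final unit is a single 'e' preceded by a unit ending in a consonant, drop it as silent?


Word: "cat" (3 letters)
Left-to-right scan:
  (1) 'c' (letter)
  (2) 'a' (letter)
  (3) 't' (letter)
Units from scan: 3
Sound units = 3 units


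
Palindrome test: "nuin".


Word: "nuin"
Reversed: "niun"
Forward == Backward? nuin != niun
Palindrome = No


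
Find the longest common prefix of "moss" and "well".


Word 1: "moss"
Word 2: "well"
Comparing from start:
  Pos 0: 'm' != 'w' (stop)
LCP = "" (length 0)


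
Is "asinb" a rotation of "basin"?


Word: "basin", Candidate: "asinb"
Method: check if candidate is substring of word+word
"basinbasin" contains "asinb"? Yes
Is rotation = Yes


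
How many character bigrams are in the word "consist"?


Word: "consist" (length 7)
Number of 2-grams = length - 2 + 1 = 7 - 2 + 1
= 6


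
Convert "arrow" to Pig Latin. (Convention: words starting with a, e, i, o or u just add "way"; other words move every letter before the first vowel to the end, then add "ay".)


Word: "arrow"
Starts with vowel → add 'way'
Pig Latin = "arrowway"


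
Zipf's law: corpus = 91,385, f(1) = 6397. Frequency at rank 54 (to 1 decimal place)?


Zipf's law: f(r) = f(1) / r
f(1) = 6397
f(54) = 6397 / 54
= 118.5 occurrences


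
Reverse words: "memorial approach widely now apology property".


Original: "memorial approach widely now apology property"
Words (1..n): memorial | approach | widely | now | apology | property
Reversed (n..1): property | apology | now | widely | approach | memorial
Result = "property apology now widely approach memorial"


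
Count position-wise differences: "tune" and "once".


Comparing character by character (same length = 4):
  Pos 0: 't' vs 'o' !=
  Pos 1: 'u' vs 'n' !=
  Pos 2: 'n' vs 'c' !=
  Pos 3: 'e' vs 'e' =
Hamming distance = 3


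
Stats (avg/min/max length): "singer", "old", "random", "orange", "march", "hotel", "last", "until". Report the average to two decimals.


Lengths: "singer"=6, "old"=3, "random"=6, "orange"=6, "march"=5, "hotel"=5, "last"=4, "until"=5
Sum = 40, Count = 8
Average = 40/8 = 5.00
= avg=5.00, min=3, max=6


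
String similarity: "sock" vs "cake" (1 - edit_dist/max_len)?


Word 1: "sock" (length 4)
Word 2: "cake" (length 4)
One optimal edit sequence:
  1. substitute 's' -> 'c'  (+1)
  2. substitute 'o' -> 'a'  (+1)
  3. substitute 'c' -> 'k'  (+1)
  4. substitute 'k' -> 'e'  (+1)
Edit distance = 4
Max length = max(4, 4) = 4
Similarity = 1 - 4/4
= 0.0000


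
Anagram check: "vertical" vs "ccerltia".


Word 1: "vertical" → sorted: aceilrtv
Word 2: "ccerltia" → sorted: acceilrt
Same letters? aceilrtv != acceilrt
Anagram = No


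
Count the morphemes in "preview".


Word: "preview"
Morphemes: pre- | view
Each morpheme carries meaning
= 2 morphemes


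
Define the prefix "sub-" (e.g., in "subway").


Prefix: sub-
As in: subway -> sub- + way
Meaning = under / below


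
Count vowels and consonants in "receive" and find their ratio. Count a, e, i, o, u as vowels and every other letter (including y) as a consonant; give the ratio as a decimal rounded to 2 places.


Word: "receive"
Vowels (a,e,i,o,u): 4
Consonants: 3
Ratio = 4/3
= 1.33


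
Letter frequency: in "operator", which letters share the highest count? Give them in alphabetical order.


Word: "operator"
Letter counts:
  'a': 1
  'e': 1
  'o': 2
  'p': 1
  'r': 2
  't': 1
Maximum count = 2
Most frequent = 'o', 'r' (2 times each)


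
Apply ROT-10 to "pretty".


Word: "pretty"
Shift: 10
Each letter → (letter + shift) mod 26:
  'p' (15) + 10 = 25 → 'z'
  'r' (17) + 10 = 1 → 'b'
  'e' (4) + 10 = 14 → 'o'
  't' (19) + 10 = 3 → 'd'
  't' (19) + 10 = 3 → 'd'
  'y' (24) + 10 = 8 → 'i'
Result = "zboddi"


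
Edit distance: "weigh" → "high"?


Word 1: "weigh" (length 5)
Word 2: "high" (length 4)
One optimal edit sequence (insert/delete/substitute each cost 1):
  1. delete 'w'  (+1)
  2. substitute 'e' -> 'h'  (+1)
  3. keep 'i'
  4. keep 'g'
  5. keep 'h'
Total edit operations: 2
Edit distance = 2


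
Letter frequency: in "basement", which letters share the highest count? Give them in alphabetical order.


Word: "basement"
Letter counts:
  'a': 1
  'b': 1
  'e': 2
  'm': 1
  'n': 1
  's': 1
  't': 1
Maximum count = 2
Most frequent = 'e' (2 times each)


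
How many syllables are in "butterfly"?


Word: "butterfly"
Syllable breakdown: but | ter | fly
Counting: 3 parts
= 3 syllables


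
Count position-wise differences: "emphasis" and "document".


Comparing character by character (same length = 8):
  Pos 0: 'e' vs 'd' !=
  Pos 1: 'm' vs 'o' !=
  Pos 2: 'p' vs 'c' !=
  Pos 3: 'h' vs 'u' !=
  Pos 4: 'a' vs 'm' !=
  Pos 5: 's' vs 'e' !=
  Pos 6: 'i' vs 'n' !=
  Pos 7: 's' vs 't' !=
Hamming distance = 8


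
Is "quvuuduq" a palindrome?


Word: "quvuuduq"
Reversed: "quduuvuq"
Forward == Backward? quvuuduq != quduuvuq
Palindrome = No


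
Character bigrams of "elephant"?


Word: "elephant" (length 8)
Number of bigrams = 8 - 2 + 1 = 7
  Position 0: "el"
  Position 1: "le"
  Position 2: "ep"
  Position 3: "ph"
  Position 4: "ha"
  Position 5: "an"
  Position 6: "nt"
Bigrams = "el", "le", "ep", "ph", "ha", "an", "nt"


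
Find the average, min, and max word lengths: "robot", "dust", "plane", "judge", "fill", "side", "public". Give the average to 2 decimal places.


Lengths: "robot"=5, "dust"=4, "plane"=5, "judge"=5, "fill"=4, "side"=4, "public"=6
Sum = 33, Count = 7
Average = 33/7 = 4.71
= avg=4.71, min=4, max=6


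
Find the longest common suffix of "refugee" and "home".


Word 1: "refugee"
Word 2: "home"
Comparing from end:
  Pos -1: 'e' == 'e'
  Pos -2: 'e' != 'm' (stop)
LCS = "e" (length 1)


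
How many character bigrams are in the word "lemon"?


Word: "lemon" (length 5)
Number of 2-grams = length - 2 + 1 = 5 - 2 + 1
= 4


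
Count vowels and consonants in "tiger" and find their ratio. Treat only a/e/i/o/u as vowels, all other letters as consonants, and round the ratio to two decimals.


Word: "tiger"
Vowels (a,e,i,o,u): 2
Consonants: 3
Ratio = 2/3
= 0.67


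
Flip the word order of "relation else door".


Original: "relation else door"
Words (1..n): relation | else | door
Reversed (n..1): door | else | relation
Result = "door else relation"


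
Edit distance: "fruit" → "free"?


Word 1: "fruit" (length 5)
Word 2: "free" (length 4)
One optimal edit sequence (insert/delete/substitute each cost 1):
  1. keep 'f'
  2. keep 'r'
  3. delete 'u'  (+1)
  4. substitute 'i' -> 'e'  (+1)
  5. substitute 't' -> 'e'  (+1)
Total edit operations: 3
Edit distance = 3


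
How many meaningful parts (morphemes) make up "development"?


Word: "development"
Morphemes: develop + -ment
Each morpheme carries meaning
= 2 morphemes


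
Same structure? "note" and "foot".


Pattern of "note": [0, 1, 2, 3]
Pattern of "foot": [0, 1, 1, 2]
Patterns do not match
Same pattern = No


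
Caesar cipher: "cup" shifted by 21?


Word: "cup"
Shift: 21
Each letter → (letter + shift) mod 26:
  'c' (2) + 21 = 23 → 'x'
  'u' (20) + 21 = 15 → 'p'
  'p' (15) + 21 = 10 → 'k'
Result = "xpk"


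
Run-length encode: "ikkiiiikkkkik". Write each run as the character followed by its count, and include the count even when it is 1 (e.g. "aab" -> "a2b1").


String: "ikkiiiikkkkik"
Scanning for consecutive runs:
  'i' x 1
  'k' x 2
  'i' x 4
  'k' x 4
  'i' x 1
  'k' x 1
RLE = "i1k2i4k4i1k1"


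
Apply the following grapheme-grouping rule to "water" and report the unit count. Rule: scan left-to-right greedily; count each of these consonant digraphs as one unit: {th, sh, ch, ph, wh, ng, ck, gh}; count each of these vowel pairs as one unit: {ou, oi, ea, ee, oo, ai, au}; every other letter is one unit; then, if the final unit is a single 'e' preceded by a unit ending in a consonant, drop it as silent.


Word: "water" (5 letters)
Left-to-right scan:
  [1] 'w' (letter)
  [2] 'a' (letter)
  [3] 't' (letter)
  [4] 'e' (letter)
  [5] 'r' (letter)
Units from scan: 5
Sound units = 5 units


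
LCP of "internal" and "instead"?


Word 1: "internal"
Word 2: "instead"
Comparing from start:
  Pos 0: 'i' == 'i'
  Pos 1: 'n' == 'n'
  Pos 2: 't' != 's' (stop)
LCP = "in" (length 2)


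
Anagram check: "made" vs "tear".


Word 1: "made" → sorted: adem
Word 2: "tear" → sorted: aert
Same letters? adem != aert
Anagram = No


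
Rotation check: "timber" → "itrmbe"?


Word: "timber", Candidate: "itrmbe"
Method: check if candidate is substring of word+word
"timbertimber" contains "itrmbe"? No
Is rotation = No


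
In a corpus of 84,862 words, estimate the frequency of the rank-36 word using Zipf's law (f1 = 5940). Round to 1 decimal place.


Zipf's law: f(r) = f(1) / r
f(1) = 5940
f(36) = 5940 / 36
= 165.0 occurrences


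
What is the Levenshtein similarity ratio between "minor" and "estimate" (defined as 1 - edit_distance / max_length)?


Word 1: "minor" (length 5)
Word 2: "estimate" (length 8)
One optimal edit sequence:
  1. insert 'e'  (+1)
  2. insert 's'  (+1)
  3. substitute 'm' -> 't'  (+1)
  4. keep 'i'
  5. insert 'm'  (+1)
  6. substitute 'n' -> 'a'  (+1)
  7. substitute 'o' -> 't'  (+1)
  8. substitute 'r' -> 'e'  (+1)
Edit distance = 7
Max length = max(5, 8) = 8
Similarity = 1 - 7/8
= 0.1250
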